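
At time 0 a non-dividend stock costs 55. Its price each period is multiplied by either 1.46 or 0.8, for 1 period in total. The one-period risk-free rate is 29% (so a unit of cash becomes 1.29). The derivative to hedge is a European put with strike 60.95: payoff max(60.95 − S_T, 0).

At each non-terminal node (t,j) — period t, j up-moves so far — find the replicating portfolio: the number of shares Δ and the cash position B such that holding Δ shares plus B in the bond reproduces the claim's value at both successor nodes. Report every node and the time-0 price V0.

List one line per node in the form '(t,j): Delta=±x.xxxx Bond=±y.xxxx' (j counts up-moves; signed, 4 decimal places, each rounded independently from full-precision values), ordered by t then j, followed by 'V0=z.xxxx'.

The replicating-portfolio and risk-neutral prices coincide; use p* = (1.29−0.8)/(1.46−0.8) = 0.7424 for the latter.
Terminal payoffs: V(1,0)=16.9500, V(1,1)=0.0000
Node (0,0) S=55.0000: V=(p*·0.0000+(1−p*)·16.9500)/1.29=3.3844; Δ=(0.0000−16.9500)/(80.3000−44.0000)=-0.4669; B=V−Δ·S=29.0662
Check: Δ(0,0)·S0 + B(0,0) = 3.3844 = V0.

(0,0): Delta=-0.4669 Bond=29.0662
V0=3.3844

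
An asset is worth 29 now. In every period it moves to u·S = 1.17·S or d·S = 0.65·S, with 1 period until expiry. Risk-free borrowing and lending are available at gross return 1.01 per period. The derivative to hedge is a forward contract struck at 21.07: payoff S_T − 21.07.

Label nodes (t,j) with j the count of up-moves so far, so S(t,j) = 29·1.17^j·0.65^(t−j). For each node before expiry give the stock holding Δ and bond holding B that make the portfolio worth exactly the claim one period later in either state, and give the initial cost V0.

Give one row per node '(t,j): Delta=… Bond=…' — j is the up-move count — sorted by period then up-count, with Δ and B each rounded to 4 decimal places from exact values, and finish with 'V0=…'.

Since d<R<u, set p* = (R−d)/(u−d) = 0.6923; price each node as the discounted p*-expectation of its children.
At expiry t=1: V(1,0)=-2.2200, V(1,1)=12.8600
(0,0): S=29.0000. Δ = (V_up−V_dn)/(S_up−S_dn) = (12.8600−-2.2200)/(33.9300−18.8500) = 1.0000. V = [p*·12.8600 + (1−p*)·-2.2200]/1.01 = 8.1386. B = V − Δ·S = -20.8614.
Self-financing check: at every node Δ·S+B equals the discounted successor values.

(0,0): Delta=1.0000 Bond=-20.8614
V0=8.1386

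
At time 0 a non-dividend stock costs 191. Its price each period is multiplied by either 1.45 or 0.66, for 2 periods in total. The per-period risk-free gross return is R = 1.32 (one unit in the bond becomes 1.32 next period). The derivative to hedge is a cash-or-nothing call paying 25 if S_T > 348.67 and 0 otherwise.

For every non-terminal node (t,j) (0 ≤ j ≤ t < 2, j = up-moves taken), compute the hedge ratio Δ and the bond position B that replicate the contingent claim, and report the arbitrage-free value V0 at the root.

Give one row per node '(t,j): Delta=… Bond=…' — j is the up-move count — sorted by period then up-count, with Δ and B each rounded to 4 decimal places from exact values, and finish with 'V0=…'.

(0,0): Delta=0.1049 Bond=-10.0144
(1,0): Delta=0.0000 Bond=0.0000
(1,1): Delta=0.1143 Bond=-15.8228
V0=10.0144

Since d<R<u, set p* = (R−d)/(u−d) = 0.8354; price each node as the discounted p*-expectation of its children.
Terminal payoffs: V(2,0)=0.0000, V(2,1)=0.0000, V(2,2)=25.0000
(1,0): S=126.0600. Δ = (V_up−V_dn)/(S_up−S_dn) = (0.0000−0.0000)/(182.7870−83.1996) = 0.0000. V = [p*·0.0000 + (1−p*)·0.0000]/1.32 = 0.0000. B = V − Δ·S = 0.0000.
(1,1): S=276.9500. Δ = (V_up−V_dn)/(S_up−S_dn) = (25.0000−0.0000)/(401.5775−182.7870) = 0.1143. V = [p*·25.0000 + (1−p*)·0.0000]/1.32 = 15.8228. B = V − Δ·S = -15.8228.
(0,0): S=191.0000. Δ = (V_up−V_dn)/(S_up−S_dn) = (15.8228−0.0000)/(276.9500−126.0600) = 0.1049. V = [p*·15.8228 + (1−p*)·0.0000]/1.32 = 10.0144. B = V − Δ·S = -10.0144.
Root portfolio cost Δ·191+B reproduces V0=10.0144.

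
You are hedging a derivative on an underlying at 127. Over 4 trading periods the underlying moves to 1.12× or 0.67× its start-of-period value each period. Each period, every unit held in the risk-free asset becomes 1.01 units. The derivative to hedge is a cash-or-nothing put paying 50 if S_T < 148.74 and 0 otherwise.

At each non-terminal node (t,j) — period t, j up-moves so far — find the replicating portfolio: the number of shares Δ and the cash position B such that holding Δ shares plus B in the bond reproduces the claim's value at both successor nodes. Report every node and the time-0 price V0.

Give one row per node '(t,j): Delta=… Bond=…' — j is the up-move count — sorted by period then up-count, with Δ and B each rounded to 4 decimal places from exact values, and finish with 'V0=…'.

(0,0): Delta=-0.3663 Bond=78.9055
(1,0): Delta=0.0000 Bond=48.5295
(1,1): Delta=-0.4371 Bond=89.7773
(2,0): Delta=0.0000 Bond=49.0148
(2,1): Delta=0.0000 Bond=49.0148
(2,2): Delta=-0.5218 Bond=104.1534
(3,0): Delta=0.0000 Bond=49.5050
(3,1): Delta=0.0000 Bond=49.5050
(3,2): Delta=0.0000 Bond=49.5050
(3,3): Delta=-0.6227 Bond=123.2123
V0=32.3905

Risk-neutral probability p* = (R−d)/(u−d) = (1.01−0.67)/(1.12−0.67) = 0.7556.
Payoff layer (t=4): V(4,0)=50.0000, V(4,1)=50.0000, V(4,2)=50.0000, V(4,3)=50.0000, V(4,4)=0.0000
Node (3,0) S=38.1969: V=(p*·50.0000+(1−p*)·50.0000)/1.01=49.5050; Δ=(50.0000−50.0000)/(42.7805−25.5919)=0.0000; B=V−Δ·S=49.5050
Node (3,1) S=63.8515: V=(p*·50.0000+(1−p*)·50.0000)/1.01=49.5050; Δ=(50.0000−50.0000)/(71.5137−42.7805)=0.0000; B=V−Δ·S=49.5050
Node (3,2) S=106.7369: V=(p*·50.0000+(1−p*)·50.0000)/1.01=49.5050; Δ=(50.0000−50.0000)/(119.5453−71.5137)=0.0000; B=V−Δ·S=49.5050
Node (3,3) S=178.4259: V=(p*·0.0000+(1−p*)·50.0000)/1.01=12.1012; Δ=(0.0000−50.0000)/(199.8370−119.5453)=-0.6227; B=V−Δ·S=123.2123
Node (2,0) S=57.0103: V=(p*·49.5050+(1−p*)·49.5050)/1.01=49.0148; Δ=(49.5050−49.5050)/(63.8515−38.1969)=0.0000; B=V−Δ·S=49.0148
Node (2,1) S=95.3008: V=(p*·49.5050+(1−p*)·49.5050)/1.01=49.0148; Δ=(49.5050−49.5050)/(106.7369−63.8515)=0.0000; B=V−Δ·S=49.0148
Node (2,2) S=159.3088: V=(p*·12.1012+(1−p*)·49.5050)/1.01=21.0340; Δ=(12.1012−49.5050)/(178.4259−106.7369)=-0.5218; B=V−Δ·S=104.1534
Node (1,0) S=85.0900: V=(p*·49.0148+(1−p*)·49.0148)/1.01=48.5295; Δ=(49.0148−49.0148)/(95.3008−57.0103)=0.0000; B=V−Δ·S=48.5295
Node (1,1) S=142.2400: V=(p*·21.0340+(1−p*)·49.0148)/1.01=27.5978; Δ=(21.0340−49.0148)/(159.3088−95.3008)=-0.4371; B=V−Δ·S=89.7773
Node (0,0) S=127.0000: V=(p*·27.5978+(1−p*)·48.5295)/1.01=32.3905; Δ=(27.5978−48.5295)/(142.2400−85.0900)=-0.3663; B=V−Δ·S=78.9055
Each (Δ,B) replicates both successor values, so the strategy is self-financing and V0 is arbitrage-free.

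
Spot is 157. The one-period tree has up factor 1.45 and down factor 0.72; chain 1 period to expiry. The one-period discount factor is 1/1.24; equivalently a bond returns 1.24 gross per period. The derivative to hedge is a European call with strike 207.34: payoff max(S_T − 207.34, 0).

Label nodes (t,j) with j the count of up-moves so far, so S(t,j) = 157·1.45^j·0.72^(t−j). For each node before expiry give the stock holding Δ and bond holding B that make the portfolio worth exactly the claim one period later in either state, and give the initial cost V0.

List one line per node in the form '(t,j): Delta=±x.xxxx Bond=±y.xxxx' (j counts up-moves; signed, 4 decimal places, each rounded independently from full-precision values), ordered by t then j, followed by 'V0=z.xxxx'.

(0,0): Delta=0.1772 Bond=-16.1547
V0=11.6673

Risk-neutral probability p* = (R−d)/(u−d) = (1.24−0.72)/(1.45−0.72) = 0.7123.
Terminal values V(1,·): V(1,0)=0.0000, V(1,1)=20.3100
(0,0): S=157.0000. Δ = (V_up−V_dn)/(S_up−S_dn) = (20.3100−0.0000)/(227.6500−113.0400) = 0.1772. V = [p*·20.3100 + (1−p*)·0.0000]/1.24 = 11.6673. B = V − Δ·S = -16.1547.
Self-financing check: at every node Δ·S+B equals the discounted successor values.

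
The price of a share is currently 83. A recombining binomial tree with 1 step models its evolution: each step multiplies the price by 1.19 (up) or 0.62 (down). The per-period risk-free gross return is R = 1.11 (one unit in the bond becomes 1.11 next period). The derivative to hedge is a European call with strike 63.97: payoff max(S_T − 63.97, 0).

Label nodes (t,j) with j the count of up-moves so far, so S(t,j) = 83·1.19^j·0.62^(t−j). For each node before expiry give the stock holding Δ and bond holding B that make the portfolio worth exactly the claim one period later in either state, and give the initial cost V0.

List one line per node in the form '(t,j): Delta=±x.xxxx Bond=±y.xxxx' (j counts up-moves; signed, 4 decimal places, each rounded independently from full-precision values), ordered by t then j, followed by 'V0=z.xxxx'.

(0,0): Delta=0.7356 Bond=-34.1015
V0=26.9512

Risk-neutral probability p* = (R−d)/(u−d) = (1.11−0.62)/(1.19−0.62) = 0.8596.
Payoff layer (t=1): V(1,0)=0.0000, V(1,1)=34.8000
Node (0,0) S=83.0000: V=(p*·34.8000+(1−p*)·0.0000)/1.11=26.9512; Δ=(34.8000−0.0000)/(98.7700−51.4600)=0.7356; B=V−Δ·S=-34.1015
Check: Δ(0,0)·S0 + B(0,0) = 26.9512 = V0.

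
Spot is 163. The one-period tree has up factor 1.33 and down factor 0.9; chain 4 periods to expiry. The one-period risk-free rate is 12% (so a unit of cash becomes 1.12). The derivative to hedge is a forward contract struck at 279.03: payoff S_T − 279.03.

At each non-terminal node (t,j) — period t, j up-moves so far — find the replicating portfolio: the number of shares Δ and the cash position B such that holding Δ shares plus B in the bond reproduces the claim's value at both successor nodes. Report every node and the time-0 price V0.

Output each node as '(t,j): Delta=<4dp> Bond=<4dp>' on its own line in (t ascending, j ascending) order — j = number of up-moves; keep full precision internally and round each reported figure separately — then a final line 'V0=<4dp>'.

(0,0): Delta=1.0000 Bond=-177.3286
(1,0): Delta=1.0000 Bond=-198.6080
(1,1): Delta=1.0000 Bond=-198.6080
(2,0): Delta=1.0000 Bond=-222.4410
(2,1): Delta=1.0000 Bond=-222.4410
(2,2): Delta=1.0000 Bond=-222.4410
(3,0): Delta=1.0000 Bond=-249.1339
(3,1): Delta=1.0000 Bond=-249.1339
(3,2): Delta=1.0000 Bond=-249.1339
(3,3): Delta=1.0000 Bond=-249.1339
V0=-14.3286

No-arbitrage ⇒ martingale measure with p* = (R−d)/(u−d) = 0.5116.
Terminal values V(4,·): V(4,0)=-172.0857, V(4,1)=-120.9901, V(4,2)=-45.4821, V(4,3)=66.1018, V(4,4)=230.9982
  t=3,j=0: stock 118.8270 → up 158.0399 (V=-120.9901), down 106.9443 (V=-172.0857). Price -130.3069; hedge Δ=1.0000, bond B=-249.1339.
  t=3,j=1: stock 175.5999 → up 233.5479 (V=-45.4821), down 158.0399 (V=-120.9901). Price -73.5340; hedge Δ=1.0000, bond B=-249.1339.
  t=3,j=2: stock 259.4976 → up 345.1318 (V=66.1018), down 233.5479 (V=-45.4821). Price 10.3637; hedge Δ=1.0000, bond B=-249.1339.
  t=3,j=3: stock 383.4798 → up 510.0282 (V=230.9982), down 345.1318 (V=66.1018). Price 134.3459; hedge Δ=1.0000, bond B=-249.1339.
  t=2,j=0: stock 132.0300 → up 175.5999 (V=-73.5340), down 118.8270 (V=-130.3069). Price -90.4110; hedge Δ=1.0000, bond B=-222.4410.
  t=2,j=1: stock 195.1110 → up 259.4976 (V=10.3637), down 175.5999 (V=-73.5340). Price -27.3300; hedge Δ=1.0000, bond B=-222.4410.
  t=2,j=2: stock 288.3307 → up 383.4798 (V=134.3459), down 259.4976 (V=10.3637). Price 65.8897; hedge Δ=1.0000, bond B=-222.4410.
  t=1,j=0: stock 146.7000 → up 195.1110 (V=-27.3300), down 132.0300 (V=-90.4110). Price -51.9080; hedge Δ=1.0000, bond B=-198.6080.
  t=1,j=1: stock 216.7900 → up 288.3307 (V=65.8897), down 195.1110 (V=-27.3300). Price 18.1820; hedge Δ=1.0000, bond B=-198.6080.
  t=0,j=0: stock 163.0000 → up 216.7900 (V=18.1820), down 146.7000 (V=-51.9080). Price -14.3286; hedge Δ=1.0000, bond B=-177.3286.
Each (Δ,B) replicates both successor values, so the strategy is self-financing and V0 is arbitrage-free.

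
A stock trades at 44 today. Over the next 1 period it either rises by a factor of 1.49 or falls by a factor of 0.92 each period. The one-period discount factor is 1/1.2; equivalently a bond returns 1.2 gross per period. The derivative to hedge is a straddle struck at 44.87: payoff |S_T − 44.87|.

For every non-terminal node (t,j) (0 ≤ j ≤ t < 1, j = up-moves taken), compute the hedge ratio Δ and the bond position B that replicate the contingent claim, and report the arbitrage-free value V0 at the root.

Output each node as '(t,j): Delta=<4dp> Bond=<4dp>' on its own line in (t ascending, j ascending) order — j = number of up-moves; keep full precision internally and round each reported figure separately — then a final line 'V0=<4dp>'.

Risk-neutral probability p* = (R−d)/(u−d) = (1.2−0.92)/(1.49−0.92) = 0.4912.
Payoff layer (t=1): V(1,0)=4.3900, V(1,1)=20.6900
Node (0,0) S=44.0000: V=(p*·20.6900+(1−p*)·4.3900)/1.2=10.3308; Δ=(20.6900−4.3900)/(65.5600−40.4800)=0.6499; B=V−Δ·S=-18.2656
Self-financing check: at every node Δ·S+B equals the discounted successor values.

(0,0): Delta=0.6499 Bond=-18.2656
V0=10.3308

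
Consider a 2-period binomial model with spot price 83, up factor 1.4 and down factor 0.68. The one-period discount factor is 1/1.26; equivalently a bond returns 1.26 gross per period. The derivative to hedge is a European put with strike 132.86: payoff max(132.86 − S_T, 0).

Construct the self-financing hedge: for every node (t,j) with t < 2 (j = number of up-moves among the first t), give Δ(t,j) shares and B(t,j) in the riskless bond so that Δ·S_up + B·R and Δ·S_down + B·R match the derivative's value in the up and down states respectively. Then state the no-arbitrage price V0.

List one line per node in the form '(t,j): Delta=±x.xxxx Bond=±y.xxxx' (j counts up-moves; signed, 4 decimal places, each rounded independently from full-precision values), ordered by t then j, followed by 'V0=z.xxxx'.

Risk-neutral probability p* = (R−d)/(u−d) = (1.26−0.68)/(1.4−0.68) = 0.8056.
Payoff layer (t=2): V(2,0)=94.4808, V(2,1)=53.8440, V(2,2)=0.0000
  t=1,j=0: stock 56.4400 → up 79.0160 (V=53.8440), down 38.3792 (V=94.4808). Price 49.0044; hedge Δ=-1.0000, bond B=105.4444.
  t=1,j=1: stock 116.2000 → up 162.6800 (V=0.0000), down 79.0160 (V=53.8440). Price 8.3093; hedge Δ=-0.6436, bond B=83.0926.
  t=0,j=0: stock 83.0000 → up 116.2000 (V=8.3093), down 56.4400 (V=49.0044). Price 12.8748; hedge Δ=-0.6810, bond B=69.3959.
Root portfolio cost Δ·83+B reproduces V0=12.8748.

(0,0): Delta=-0.6810 Bond=69.3959
(1,0): Delta=-1.0000 Bond=105.4444
(1,1): Delta=-0.6436 Bond=83.0926
V0=12.8748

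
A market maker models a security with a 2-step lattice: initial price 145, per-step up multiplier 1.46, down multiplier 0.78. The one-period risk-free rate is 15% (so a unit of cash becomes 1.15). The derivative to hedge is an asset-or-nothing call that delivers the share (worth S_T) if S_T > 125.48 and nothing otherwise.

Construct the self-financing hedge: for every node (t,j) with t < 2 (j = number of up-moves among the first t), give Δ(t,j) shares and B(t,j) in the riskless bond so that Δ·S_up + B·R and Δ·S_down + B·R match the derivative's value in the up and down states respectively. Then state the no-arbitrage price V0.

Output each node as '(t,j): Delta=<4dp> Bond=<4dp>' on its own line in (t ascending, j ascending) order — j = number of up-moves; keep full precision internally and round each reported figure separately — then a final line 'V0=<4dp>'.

(0,0): Delta=1.3547 Bond=-65.2917
(1,0): Delta=2.1471 Bond=-164.7037
(1,1): Delta=1.0000 Bond=0.0000
V0=131.1367

Since d<R<u, set p* = (R−d)/(u−d) = 0.5441; price each node as the discounted p*-expectation of its children.
Terminal payoffs: V(2,0)=0.0000, V(2,1)=165.1260, V(2,2)=309.0820
(1,0): S=113.1000. Δ = (V_up−V_dn)/(S_up−S_dn) = (165.1260−0.0000)/(165.1260−88.2180) = 2.1471. V = [p*·165.1260 + (1−p*)·0.0000]/1.15 = 78.1287. B = V − Δ·S = -164.7037.
(1,1): S=211.7000. Δ = (V_up−V_dn)/(S_up−S_dn) = (309.0820−165.1260)/(309.0820−165.1260) = 1.0000. V = [p*·309.0820 + (1−p*)·165.1260]/1.15 = 211.7000. B = V − Δ·S = 0.0000.
(0,0): S=145.0000. Δ = (V_up−V_dn)/(S_up−S_dn) = (211.7000−78.1287)/(211.7000−113.1000) = 1.3547. V = [p*·211.7000 + (1−p*)·78.1287]/1.15 = 131.1367. B = V − Δ·S = -65.2917.
Self-financing check: at every node Δ·S+B equals the discounted successor values.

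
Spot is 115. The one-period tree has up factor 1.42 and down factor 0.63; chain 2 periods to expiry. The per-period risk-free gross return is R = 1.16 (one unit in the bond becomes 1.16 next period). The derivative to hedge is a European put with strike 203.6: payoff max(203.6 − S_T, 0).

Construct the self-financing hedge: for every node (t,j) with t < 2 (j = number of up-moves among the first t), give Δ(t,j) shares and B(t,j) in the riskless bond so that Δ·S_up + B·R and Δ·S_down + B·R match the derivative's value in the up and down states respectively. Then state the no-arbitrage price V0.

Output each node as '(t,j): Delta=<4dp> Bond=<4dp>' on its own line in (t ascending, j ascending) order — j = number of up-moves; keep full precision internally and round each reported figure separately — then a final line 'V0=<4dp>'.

(0,0): Delta=-0.8199 Bond=140.0615
(1,0): Delta=-1.0000 Bond=175.5172
(1,1): Delta=-0.7807 Bond=156.0714
V0=45.7693

Risk-neutral probability p* = (R−d)/(u−d) = (1.16−0.63)/(1.42−0.63) = 0.6709.
Payoff layer (t=2): V(2,0)=157.9565, V(2,1)=100.7210, V(2,2)=0.0000
Node (1,0) S=72.4500: V=(p*·100.7210+(1−p*)·157.9565)/1.16=103.0672; Δ=(100.7210−157.9565)/(102.8790−45.6435)=-1.0000; B=V−Δ·S=175.5172
Node (1,1) S=163.3000: V=(p*·0.0000+(1−p*)·100.7210)/1.16=28.5765; Δ=(0.0000−100.7210)/(231.8860−102.8790)=-0.7807; B=V−Δ·S=156.0714
Node (0,0) S=115.0000: V=(p*·28.5765+(1−p*)·103.0672)/1.16=45.7693; Δ=(28.5765−103.0672)/(163.3000−72.4500)=-0.8199; B=V−Δ·S=140.0615
Each (Δ,B) replicates both successor values, so the strategy is self-financing and V0 is arbitrage-free.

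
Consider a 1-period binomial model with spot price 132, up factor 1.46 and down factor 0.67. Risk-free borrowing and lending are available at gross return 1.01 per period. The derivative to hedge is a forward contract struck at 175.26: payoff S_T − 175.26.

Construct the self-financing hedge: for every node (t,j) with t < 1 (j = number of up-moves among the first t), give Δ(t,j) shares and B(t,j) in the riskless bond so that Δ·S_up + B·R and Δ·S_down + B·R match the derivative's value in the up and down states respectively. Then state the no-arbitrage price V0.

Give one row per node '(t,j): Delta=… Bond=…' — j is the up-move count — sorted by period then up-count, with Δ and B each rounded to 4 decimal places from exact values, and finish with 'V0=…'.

Under the risk-neutral measure, an up-move has probability p* = (R−d)/(u−d) = 0.4304 and values discount at R = 1.01.
At expiry t=1: V(1,0)=-86.8200, V(1,1)=17.4600
(0,0): S=132.0000. Δ = (V_up−V_dn)/(S_up−S_dn) = (17.4600−-86.8200)/(192.7200−88.4400) = 1.0000. V = [p*·17.4600 + (1−p*)·-86.8200]/1.01 = -41.5248. B = V − Δ·S = -173.5248.
Check: Δ(0,0)·S0 + B(0,0) = -41.5248 = V0.

(0,0): Delta=1.0000 Bond=-173.5248
V0=-41.5248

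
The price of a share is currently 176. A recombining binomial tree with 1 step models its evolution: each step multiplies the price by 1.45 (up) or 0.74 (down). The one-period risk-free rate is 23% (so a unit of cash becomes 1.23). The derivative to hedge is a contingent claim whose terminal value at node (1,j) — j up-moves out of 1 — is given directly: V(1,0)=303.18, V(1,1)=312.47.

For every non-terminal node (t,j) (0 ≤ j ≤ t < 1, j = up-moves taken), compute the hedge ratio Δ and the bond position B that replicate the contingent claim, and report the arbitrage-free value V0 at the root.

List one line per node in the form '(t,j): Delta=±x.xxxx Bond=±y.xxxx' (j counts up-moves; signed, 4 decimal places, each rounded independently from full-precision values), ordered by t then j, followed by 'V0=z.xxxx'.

Since d<R<u, set p* = (R−d)/(u−d) = 0.6901; price each node as the discounted p*-expectation of its children.
Payoff layer (t=1): V(1,0)=303.1800, V(1,1)=312.4700
Node (0,0) S=176.0000: V=(p*·312.4700+(1−p*)·303.1800)/1.23=251.7003; Δ=(312.4700−303.1800)/(255.2000−130.2400)=0.0743; B=V−Δ·S=238.6158
Check: Δ(0,0)·S0 + B(0,0) = 251.7003 = V0.

(0,0): Delta=0.0743 Bond=238.6158
V0=251.7003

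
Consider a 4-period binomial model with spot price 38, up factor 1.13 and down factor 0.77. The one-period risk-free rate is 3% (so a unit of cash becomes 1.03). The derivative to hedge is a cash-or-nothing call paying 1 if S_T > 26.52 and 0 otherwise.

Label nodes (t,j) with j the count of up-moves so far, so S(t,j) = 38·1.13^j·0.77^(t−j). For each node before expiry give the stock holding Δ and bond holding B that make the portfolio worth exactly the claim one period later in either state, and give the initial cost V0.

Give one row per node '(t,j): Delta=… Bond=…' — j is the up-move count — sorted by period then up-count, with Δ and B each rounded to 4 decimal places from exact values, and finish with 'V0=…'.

No-arbitrage ⇒ martingale measure with p* = (R−d)/(u−d) = 0.7222.
Terminal values V(4,·): V(4,0)=0.0000, V(4,1)=0.0000, V(4,2)=1.0000, V(4,3)=1.0000, V(4,4)=1.0000
(3,0): S=17.3483. Δ = (V_up−V_dn)/(S_up−S_dn) = (0.0000−0.0000)/(19.6035−13.3582) = 0.0000. V = [p*·0.0000 + (1−p*)·0.0000]/1.03 = 0.0000. B = V − Δ·S = 0.0000.
(3,1): S=25.4591. Δ = (V_up−V_dn)/(S_up−S_dn) = (1.0000−0.0000)/(28.7688−19.6035) = 0.1091. V = [p*·1.0000 + (1−p*)·0.0000]/1.03 = 0.7012. B = V − Δ·S = -2.0766.
(3,2): S=37.3621. Δ = (V_up−V_dn)/(S_up−S_dn) = (1.0000−1.0000)/(42.2192−28.7688) = 0.0000. V = [p*·1.0000 + (1−p*)·1.0000]/1.03 = 0.9709. B = V − Δ·S = 0.9709.
(3,3): S=54.8301. Δ = (V_up−V_dn)/(S_up−S_dn) = (1.0000−1.0000)/(61.9580−42.2192) = 0.0000. V = [p*·1.0000 + (1−p*)·1.0000]/1.03 = 0.9709. B = V − Δ·S = 0.9709.
(2,0): S=22.5302. Δ = (V_up−V_dn)/(S_up−S_dn) = (0.7012−0.0000)/(25.4591−17.3483) = 0.0865. V = [p*·0.7012 + (1−p*)·0.0000]/1.03 = 0.4917. B = V − Δ·S = -1.4561.
(2,1): S=33.0638. Δ = (V_up−V_dn)/(S_up−S_dn) = (0.9709−0.7012)/(37.3621−25.4591) = 0.0227. V = [p*·0.9709 + (1−p*)·0.7012]/1.03 = 0.8699. B = V − Δ·S = 0.1207.
(2,2): S=48.5222. Δ = (V_up−V_dn)/(S_up−S_dn) = (0.9709−0.9709)/(54.8301−37.3621) = 0.0000. V = [p*·0.9709 + (1−p*)·0.9709]/1.03 = 0.9426. B = V − Δ·S = 0.9426.
(1,0): S=29.2600. Δ = (V_up−V_dn)/(S_up−S_dn) = (0.8699−0.4917)/(33.0638−22.5302) = 0.0359. V = [p*·0.8699 + (1−p*)·0.4917]/1.03 = 0.7425. B = V − Δ·S = -0.3080.
(1,1): S=42.9400. Δ = (V_up−V_dn)/(S_up−S_dn) = (0.9426−0.8699)/(48.5222−33.0638) = 0.0047. V = [p*·0.9426 + (1−p*)·0.8699]/1.03 = 0.8955. B = V − Δ·S = 0.6935.
(0,0): S=38.0000. Δ = (V_up−V_dn)/(S_up−S_dn) = (0.8955−0.7425)/(42.9400−29.2600) = 0.0112. V = [p*·0.8955 + (1−p*)·0.7425]/1.03 = 0.8282. B = V − Δ·S = 0.4032.
Self-financing check: at every node Δ·S+B equals the discounted successor values.

(0,0): Delta=0.0112 Bond=0.4032
(1,0): Delta=0.0359 Bond=-0.3080
(1,1): Delta=0.0047 Bond=0.6935
(2,0): Delta=0.0865 Bond=-1.4561
(2,1): Delta=0.0227 Bond=0.1207
(2,2): Delta=0.0000 Bond=0.9426
(3,0): Delta=0.0000 Bond=0.0000
(3,1): Delta=0.1091 Bond=-2.0766
(3,2): Delta=0.0000 Bond=0.9709
(3,3): Delta=0.0000 Bond=0.9709
V0=0.8282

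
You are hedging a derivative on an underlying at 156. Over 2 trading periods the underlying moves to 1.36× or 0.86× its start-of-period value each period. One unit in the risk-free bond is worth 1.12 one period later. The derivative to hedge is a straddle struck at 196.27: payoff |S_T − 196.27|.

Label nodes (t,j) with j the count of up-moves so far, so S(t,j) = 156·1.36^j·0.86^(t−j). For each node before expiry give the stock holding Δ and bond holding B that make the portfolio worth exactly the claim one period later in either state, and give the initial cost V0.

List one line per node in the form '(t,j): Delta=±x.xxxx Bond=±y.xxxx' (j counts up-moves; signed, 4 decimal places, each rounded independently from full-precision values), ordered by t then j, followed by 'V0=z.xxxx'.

No-arbitrage ⇒ martingale measure with p* = (R−d)/(u−d) = 0.5200.
Terminal values V(2,·): V(2,0)=80.8924, V(2,1)=13.8124, V(2,2)=92.2676
(1,0): S=134.1600. Δ = (V_up−V_dn)/(S_up−S_dn) = (13.8124−80.8924)/(182.4576−115.3776) = -1.0000. V = [p*·13.8124 + (1−p*)·80.8924]/1.12 = 41.0811. B = V − Δ·S = 175.2411.
(1,1): S=212.1600. Δ = (V_up−V_dn)/(S_up−S_dn) = (92.2676−13.8124)/(288.5376−182.4576) = 0.7396. V = [p*·92.2676 + (1−p*)·13.8124]/1.12 = 48.7581. B = V − Δ·S = -108.1523.
(0,0): S=156.0000. Δ = (V_up−V_dn)/(S_up−S_dn) = (48.7581−41.0811)/(212.1600−134.1600) = 0.0984. V = [p*·48.7581 + (1−p*)·41.0811]/1.12 = 40.2439. B = V − Δ·S = 24.8898.
Each (Δ,B) replicates both successor values, so the strategy is self-financing and V0 is arbitrage-free.

(0,0): Delta=0.0984 Bond=24.8898
(1,0): Delta=-1.0000 Bond=175.2411
(1,1): Delta=0.7396 Bond=-108.1523
V0=40.2439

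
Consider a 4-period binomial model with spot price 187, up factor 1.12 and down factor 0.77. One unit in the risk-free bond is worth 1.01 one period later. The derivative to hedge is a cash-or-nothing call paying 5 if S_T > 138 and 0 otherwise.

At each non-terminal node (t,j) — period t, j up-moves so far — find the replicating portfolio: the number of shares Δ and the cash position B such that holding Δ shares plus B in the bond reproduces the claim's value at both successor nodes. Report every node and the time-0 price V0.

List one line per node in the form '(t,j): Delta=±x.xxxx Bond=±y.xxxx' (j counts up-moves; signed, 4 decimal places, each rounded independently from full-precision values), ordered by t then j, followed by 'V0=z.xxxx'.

(0,0): Delta=0.0151 Bond=1.5315
(1,0): Delta=0.0419 Bond=-2.3199
(1,1): Delta=0.0066 Bond=3.3190
(2,0): Delta=0.0875 Bond=-7.3942
(2,1): Delta=0.0276 Bond=-0.0280
(2,2): Delta=0.0000 Bond=4.9015
(3,0): Delta=0.0000 Bond=0.0000
(3,1): Delta=0.1150 Bond=-10.8911
(3,2): Delta=0.0000 Bond=4.9505
(3,3): Delta=0.0000 Bond=4.9505
V0=4.3489

Under the risk-neutral measure, an up-move has probability p* = (R−d)/(u−d) = 0.6857 and values discount at R = 1.01.
At expiry t=4: V(4,0)=0.0000, V(4,1)=0.0000, V(4,2)=5.0000, V(4,3)=5.0000, V(4,4)=5.0000
  t=3,j=0: stock 85.3717 → up 95.6163 (V=0.0000), down 65.7362 (V=0.0000). Price 0.0000; hedge Δ=0.0000, bond B=0.0000.
  t=3,j=1: stock 124.1770 → up 139.0782 (V=5.0000), down 95.6163 (V=0.0000). Price 3.3946; hedge Δ=0.1150, bond B=-10.8911.
  t=3,j=2: stock 180.6211 → up 202.2956 (V=5.0000), down 139.0782 (V=5.0000). Price 4.9505; hedge Δ=0.0000, bond B=4.9505.
  t=3,j=3: stock 262.7215 → up 294.2481 (V=5.0000), down 202.2956 (V=5.0000). Price 4.9505; hedge Δ=0.0000, bond B=4.9505.
  t=2,j=0: stock 110.8723 → up 124.1770 (V=3.3946), down 85.3717 (V=0.0000). Price 2.3047; hedge Δ=0.0875, bond B=-7.3942.
  t=2,j=1: stock 161.2688 → up 180.6211 (V=4.9505), down 124.1770 (V=3.3946). Price 4.4173; hedge Δ=0.0276, bond B=-0.0280.
  t=2,j=2: stock 234.5728 → up 262.7215 (V=4.9505), down 180.6211 (V=4.9505). Price 4.9015; hedge Δ=0.0000, bond B=4.9015.
  t=1,j=0: stock 143.9900 → up 161.2688 (V=4.4173), down 110.8723 (V=2.3047). Price 3.7162; hedge Δ=0.0419, bond B=-2.3199.
  t=1,j=1: stock 209.4400 → up 234.5728 (V=4.9015), down 161.2688 (V=4.4173). Price 4.7023; hedge Δ=0.0066, bond B=3.3190.
  t=0,j=0: stock 187.0000 → up 209.4400 (V=4.7023), down 143.9900 (V=3.7162). Price 4.3489; hedge Δ=0.0151, bond B=1.5315.
Root portfolio cost Δ·187+B reproduces V0=4.3489.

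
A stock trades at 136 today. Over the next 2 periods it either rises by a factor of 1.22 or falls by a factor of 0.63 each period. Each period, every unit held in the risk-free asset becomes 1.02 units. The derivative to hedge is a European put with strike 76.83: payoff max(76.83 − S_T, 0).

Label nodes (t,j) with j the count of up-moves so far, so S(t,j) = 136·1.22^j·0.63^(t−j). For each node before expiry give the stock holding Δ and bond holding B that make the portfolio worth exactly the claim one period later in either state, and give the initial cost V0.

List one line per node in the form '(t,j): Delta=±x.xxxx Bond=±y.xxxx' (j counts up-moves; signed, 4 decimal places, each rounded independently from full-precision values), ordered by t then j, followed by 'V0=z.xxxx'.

No-arbitrage ⇒ martingale measure with p* = (R−d)/(u−d) = 0.6610.
At expiry t=2: V(2,0)=22.8516, V(2,1)=0.0000, V(2,2)=0.0000
Node (1,0) S=85.6800: V=(p*·0.0000+(1−p*)·22.8516)/1.02=7.5944; Δ=(0.0000−22.8516)/(104.5296−53.9784)=-0.4520; B=V−Δ·S=46.3259
Node (1,1) S=165.9200: V=(p*·0.0000+(1−p*)·0.0000)/1.02=0.0000; Δ=(0.0000−0.0000)/(202.4224−104.5296)=0.0000; B=V−Δ·S=0.0000
Node (0,0) S=136.0000: V=(p*·0.0000+(1−p*)·7.5944)/1.02=2.5239; Δ=(0.0000−7.5944)/(165.9200−85.6800)=-0.0946; B=V−Δ·S=15.3958
Check: Δ(0,0)·S0 + B(0,0) = 2.5239 = V0.

(0,0): Delta=-0.0946 Bond=15.3958
(1,0): Delta=-0.4520 Bond=46.3259
(1,1): Delta=0.0000 Bond=0.0000
V0=2.5239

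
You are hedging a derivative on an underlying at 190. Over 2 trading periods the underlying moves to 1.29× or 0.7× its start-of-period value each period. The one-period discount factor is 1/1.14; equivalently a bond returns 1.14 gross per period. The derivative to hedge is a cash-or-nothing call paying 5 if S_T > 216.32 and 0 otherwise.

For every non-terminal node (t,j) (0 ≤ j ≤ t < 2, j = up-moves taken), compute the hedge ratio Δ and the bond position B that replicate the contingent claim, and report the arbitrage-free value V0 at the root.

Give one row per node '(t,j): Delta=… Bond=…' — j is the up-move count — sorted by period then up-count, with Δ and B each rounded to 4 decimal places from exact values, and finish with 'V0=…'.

(0,0): Delta=0.0292 Bond=-3.4041
(1,0): Delta=0.0000 Bond=0.0000
(1,1): Delta=0.0346 Bond=-5.2037
V0=2.1397

Under the risk-neutral measure, an up-move has probability p* = (R−d)/(u−d) = 0.7458 and values discount at R = 1.14.
Terminal values V(2,·): V(2,0)=0.0000, V(2,1)=0.0000, V(2,2)=5.0000
  t=1,j=0: stock 133.0000 → up 171.5700 (V=0.0000), down 93.1000 (V=0.0000). Price 0.0000; hedge Δ=0.0000, bond B=0.0000.
  t=1,j=1: stock 245.1000 → up 316.1790 (V=5.0000), down 171.5700 (V=0.0000). Price 3.2709; hedge Δ=0.0346, bond B=-5.2037.
  t=0,j=0: stock 190.0000 → up 245.1000 (V=3.2709), down 133.0000 (V=0.0000). Price 2.1397; hedge Δ=0.0292, bond B=-3.4041.
Each (Δ,B) replicates both successor values, so the strategy is self-financing and V0 is arbitrage-free.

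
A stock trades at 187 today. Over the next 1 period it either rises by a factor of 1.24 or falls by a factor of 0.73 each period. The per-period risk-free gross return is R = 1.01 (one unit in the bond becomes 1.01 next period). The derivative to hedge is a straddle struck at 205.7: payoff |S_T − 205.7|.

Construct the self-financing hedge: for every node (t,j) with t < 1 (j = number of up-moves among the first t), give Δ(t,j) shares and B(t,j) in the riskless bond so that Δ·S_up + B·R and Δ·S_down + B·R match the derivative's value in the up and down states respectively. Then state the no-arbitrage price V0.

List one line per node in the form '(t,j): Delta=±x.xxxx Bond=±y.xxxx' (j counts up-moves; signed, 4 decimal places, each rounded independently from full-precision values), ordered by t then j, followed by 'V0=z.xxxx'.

(0,0): Delta=-0.4510 Bond=129.4587
V0=45.1254

Since d<R<u, set p* = (R−d)/(u−d) = 0.5490; price each node as the discounted p*-expectation of its children.
Terminal payoffs: V(1,0)=69.1900, V(1,1)=26.1800
Node (0,0) S=187.0000: V=(p*·26.1800+(1−p*)·69.1900)/1.01=45.1254; Δ=(26.1800−69.1900)/(231.8800−136.5100)=-0.4510; B=V−Δ·S=129.4587
The time-0 hedge costs 45.1254, which is the no-arbitrage price.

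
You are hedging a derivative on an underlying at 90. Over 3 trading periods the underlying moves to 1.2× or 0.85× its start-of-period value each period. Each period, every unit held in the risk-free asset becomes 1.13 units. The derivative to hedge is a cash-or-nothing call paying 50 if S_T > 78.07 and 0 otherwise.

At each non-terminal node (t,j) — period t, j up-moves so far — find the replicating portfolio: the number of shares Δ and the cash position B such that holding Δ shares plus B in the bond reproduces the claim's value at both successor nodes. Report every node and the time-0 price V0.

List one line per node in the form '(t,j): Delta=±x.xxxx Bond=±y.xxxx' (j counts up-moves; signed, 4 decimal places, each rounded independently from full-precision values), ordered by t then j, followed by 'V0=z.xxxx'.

(0,0): Delta=0.3978 Bond=-4.7523
(1,0): Delta=1.3221 Bond=-76.0771
(1,1): Delta=0.2341 Bond=12.3066
(2,0): Delta=0.0000 Bond=0.0000
(2,1): Delta=1.5562 Bond=-107.4589
(2,2): Delta=0.0000 Bond=44.2478
V0=31.0486

Since d<R<u, set p* = (R−d)/(u−d) = 0.8000; price each node as the discounted p*-expectation of its children.
Terminal values V(3,·): V(3,0)=0.0000, V(3,1)=0.0000, V(3,2)=50.0000, V(3,3)=50.0000
Node (2,0) S=65.0250: V=(p*·0.0000+(1−p*)·0.0000)/1.13=0.0000; Δ=(0.0000−0.0000)/(78.0300−55.2712)=0.0000; B=V−Δ·S=0.0000
Node (2,1) S=91.8000: V=(p*·50.0000+(1−p*)·0.0000)/1.13=35.3982; Δ=(50.0000−0.0000)/(110.1600−78.0300)=1.5562; B=V−Δ·S=-107.4589
Node (2,2) S=129.6000: V=(p*·50.0000+(1−p*)·50.0000)/1.13=44.2478; Δ=(50.0000−50.0000)/(155.5200−110.1600)=0.0000; B=V−Δ·S=44.2478
Node (1,0) S=76.5000: V=(p*·35.3982+(1−p*)·0.0000)/1.13=25.0607; Δ=(35.3982−0.0000)/(91.8000−65.0250)=1.3221; B=V−Δ·S=-76.0771
Node (1,1) S=108.0000: V=(p*·44.2478+(1−p*)·35.3982)/1.13=37.5910; Δ=(44.2478−35.3982)/(129.6000−91.8000)=0.2341; B=V−Δ·S=12.3066
Node (0,0) S=90.0000: V=(p*·37.5910+(1−p*)·25.0607)/1.13=31.0486; Δ=(37.5910−25.0607)/(108.0000−76.5000)=0.3978; B=V−Δ·S=-4.7523
Check: Δ(0,0)·S0 + B(0,0) = 31.0486 = V0.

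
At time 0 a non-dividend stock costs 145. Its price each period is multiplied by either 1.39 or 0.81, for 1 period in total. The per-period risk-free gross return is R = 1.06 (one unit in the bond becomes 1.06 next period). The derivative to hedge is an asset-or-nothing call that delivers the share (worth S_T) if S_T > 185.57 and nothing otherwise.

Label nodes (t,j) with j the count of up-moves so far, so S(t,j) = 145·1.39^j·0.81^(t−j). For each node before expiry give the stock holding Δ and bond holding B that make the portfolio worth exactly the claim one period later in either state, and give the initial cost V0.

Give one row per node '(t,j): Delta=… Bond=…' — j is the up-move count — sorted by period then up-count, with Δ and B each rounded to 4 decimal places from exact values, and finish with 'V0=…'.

Since d<R<u, set p* = (R−d)/(u−d) = 0.4310; price each node as the discounted p*-expectation of its children.
At expiry t=1: V(1,0)=0.0000, V(1,1)=201.5500
  t=0,j=0: stock 145.0000 → up 201.5500 (V=201.5500), down 117.4500 (V=0.0000). Price 81.9575; hedge Δ=2.3966, bond B=-265.5425.
Root portfolio cost Δ·145+B reproduces V0=81.9575.

(0,0): Delta=2.3966 Bond=-265.5425
V0=81.9575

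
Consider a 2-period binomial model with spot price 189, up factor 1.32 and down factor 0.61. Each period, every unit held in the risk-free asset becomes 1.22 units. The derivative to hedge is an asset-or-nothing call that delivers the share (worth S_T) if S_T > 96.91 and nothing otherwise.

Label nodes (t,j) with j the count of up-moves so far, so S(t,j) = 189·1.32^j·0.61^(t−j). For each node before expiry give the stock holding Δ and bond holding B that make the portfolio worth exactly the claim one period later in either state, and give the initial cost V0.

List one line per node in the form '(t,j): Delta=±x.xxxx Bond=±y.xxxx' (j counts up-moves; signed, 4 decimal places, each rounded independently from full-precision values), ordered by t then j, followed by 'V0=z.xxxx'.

The replicating-portfolio and risk-neutral prices coincide; use p* = (1.22−0.61)/(1.32−0.61) = 0.8592 for the latter.
Terminal payoffs: V(2,0)=0.0000, V(2,1)=152.1828, V(2,2)=329.3136
  t=1,j=0: stock 115.2900 → up 152.1828 (V=152.1828), down 70.3269 (V=0.0000). Price 107.1710; hedge Δ=1.8592, bond B=-107.1710.
  t=1,j=1: stock 249.4800 → up 329.3136 (V=329.3136), down 152.1828 (V=152.1828). Price 249.4800; hedge Δ=1.0000, bond B=0.0000.
  t=0,j=0: stock 189.0000 → up 249.4800 (V=249.4800), down 115.2900 (V=107.1710). Price 188.0627; hedge Δ=1.0605, bond B=-12.3725.
Each (Δ,B) replicates both successor values, so the strategy is self-financing and V0 is arbitrage-free.

(0,0): Delta=1.0605 Bond=-12.3725
(1,0): Delta=1.8592 Bond=-107.1710
(1,1): Delta=1.0000 Bond=0.0000
V0=188.0627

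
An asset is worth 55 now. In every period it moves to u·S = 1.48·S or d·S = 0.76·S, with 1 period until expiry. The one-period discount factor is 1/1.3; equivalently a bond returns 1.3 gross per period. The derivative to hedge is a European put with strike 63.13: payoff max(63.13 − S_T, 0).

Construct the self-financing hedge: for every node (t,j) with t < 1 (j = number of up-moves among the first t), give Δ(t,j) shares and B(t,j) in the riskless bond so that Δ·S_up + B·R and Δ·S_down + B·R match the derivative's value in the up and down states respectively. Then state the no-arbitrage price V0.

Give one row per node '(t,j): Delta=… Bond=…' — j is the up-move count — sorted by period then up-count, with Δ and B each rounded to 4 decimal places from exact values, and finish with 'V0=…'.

(0,0): Delta=-0.5386 Bond=33.7269
V0=4.1019

The replicating-portfolio and risk-neutral prices coincide; use p* = (1.3−0.76)/(1.48−0.76) = 0.7500 for the latter.
Terminal payoffs: V(1,0)=21.3300, V(1,1)=0.0000
Node (0,0) S=55.0000: V=(p*·0.0000+(1−p*)·21.3300)/1.3=4.1019; Δ=(0.0000−21.3300)/(81.4000−41.8000)=-0.5386; B=V−Δ·S=33.7269
Each (Δ,B) replicates both successor values, so the strategy is self-financing and V0 is arbitrage-free.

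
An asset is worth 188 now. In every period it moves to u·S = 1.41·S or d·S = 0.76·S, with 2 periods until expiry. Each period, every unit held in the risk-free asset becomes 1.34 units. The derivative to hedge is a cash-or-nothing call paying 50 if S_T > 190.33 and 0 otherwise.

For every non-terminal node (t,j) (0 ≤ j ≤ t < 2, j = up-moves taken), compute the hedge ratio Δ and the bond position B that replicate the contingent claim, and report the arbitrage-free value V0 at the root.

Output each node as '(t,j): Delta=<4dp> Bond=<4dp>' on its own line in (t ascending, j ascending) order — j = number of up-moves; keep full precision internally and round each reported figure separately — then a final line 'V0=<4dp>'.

(0,0): Delta=0.0329 Bond=21.3408
(1,0): Delta=0.5384 Bond=-43.6280
(1,1): Delta=0.0000 Bond=37.3134
V0=27.5229

Risk-neutral probability p* = (R−d)/(u−d) = (1.34−0.76)/(1.41−0.76) = 0.8923.
Terminal values V(2,·): V(2,0)=0.0000, V(2,1)=50.0000, V(2,2)=50.0000
(1,0): S=142.8800. Δ = (V_up−V_dn)/(S_up−S_dn) = (50.0000−0.0000)/(201.4608−108.5888) = 0.5384. V = [p*·50.0000 + (1−p*)·0.0000]/1.34 = 33.2951. B = V − Δ·S = -43.6280.
(1,1): S=265.0800. Δ = (V_up−V_dn)/(S_up−S_dn) = (50.0000−50.0000)/(373.7628−201.4608) = 0.0000. V = [p*·50.0000 + (1−p*)·50.0000]/1.34 = 37.3134. B = V − Δ·S = 37.3134.
(0,0): S=188.0000. Δ = (V_up−V_dn)/(S_up−S_dn) = (37.3134−33.2951)/(265.0800−142.8800) = 0.0329. V = [p*·37.3134 + (1−p*)·33.2951]/1.34 = 27.5229. B = V − Δ·S = 21.3408.
Root portfolio cost Δ·188+B reproduces V0=27.5229.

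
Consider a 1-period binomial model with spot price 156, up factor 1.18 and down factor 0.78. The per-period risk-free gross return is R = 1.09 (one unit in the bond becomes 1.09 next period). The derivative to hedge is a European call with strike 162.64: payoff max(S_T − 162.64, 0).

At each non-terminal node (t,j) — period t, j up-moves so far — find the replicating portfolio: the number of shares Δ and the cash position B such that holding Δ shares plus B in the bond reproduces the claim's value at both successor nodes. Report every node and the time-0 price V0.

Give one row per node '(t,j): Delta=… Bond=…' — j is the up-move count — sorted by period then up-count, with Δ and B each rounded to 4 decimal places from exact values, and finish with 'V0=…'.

(0,0): Delta=0.3436 Bond=-38.3560
V0=15.2440

Risk-neutral probability p* = (R−d)/(u−d) = (1.09−0.78)/(1.18−0.78) = 0.7750.
Terminal values V(1,·): V(1,0)=0.0000, V(1,1)=21.4400
  t=0,j=0: stock 156.0000 → up 184.0800 (V=21.4400), down 121.6800 (V=0.0000). Price 15.2440; hedge Δ=0.3436, bond B=-38.3560.
Self-financing check: at every node Δ·S+B equals the discounted successor values.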